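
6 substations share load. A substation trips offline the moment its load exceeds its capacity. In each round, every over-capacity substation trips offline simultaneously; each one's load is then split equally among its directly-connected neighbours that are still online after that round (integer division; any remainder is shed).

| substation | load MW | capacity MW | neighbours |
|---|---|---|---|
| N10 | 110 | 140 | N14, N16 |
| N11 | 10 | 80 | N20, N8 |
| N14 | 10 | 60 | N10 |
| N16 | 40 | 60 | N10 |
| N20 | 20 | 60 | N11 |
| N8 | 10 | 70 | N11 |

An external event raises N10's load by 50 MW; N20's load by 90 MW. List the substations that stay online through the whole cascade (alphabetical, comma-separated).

Round 1 — N10 at 160 > 140; N20 at 110 > 60. N10, N20 trip offline.
  N10 sheds 160 MW to N14, N16: 80 each.
    N14: 10+80 = 90 > 60
    N16: 40+80 = 120 > 60
  N20 sheds 110 MW to N11: 110 each.
    N11: 10+110 = 120 > 80
Round 2 — N11, N14, N16 trip offline.
  N11 sheds 120 MW to N8: 120 each.
    N8: 10+120 = 130 > 70
  N14 sheds 90 MW: no online neighbours, lost.
  N16 sheds 120 MW: no online neighbours, lost.
Round 3 — N8 trips offline.
  N8 sheds 130 MW: no online neighbours, lost.
No further trips.

none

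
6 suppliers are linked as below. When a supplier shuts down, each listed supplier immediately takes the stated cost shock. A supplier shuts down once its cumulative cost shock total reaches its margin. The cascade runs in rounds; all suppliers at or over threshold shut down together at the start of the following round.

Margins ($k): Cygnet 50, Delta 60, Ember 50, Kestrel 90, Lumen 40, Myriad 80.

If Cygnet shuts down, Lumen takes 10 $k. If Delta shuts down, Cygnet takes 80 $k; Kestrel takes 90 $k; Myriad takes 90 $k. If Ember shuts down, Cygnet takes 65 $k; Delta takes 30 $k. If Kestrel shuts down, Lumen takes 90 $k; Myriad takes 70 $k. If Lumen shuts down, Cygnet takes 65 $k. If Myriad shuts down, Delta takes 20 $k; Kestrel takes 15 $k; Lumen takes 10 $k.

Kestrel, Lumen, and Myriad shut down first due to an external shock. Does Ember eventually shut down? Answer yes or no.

no

Round 1 — Kestrel, Lumen, Myriad shut down (initial).
  Cygnet: +65 → 65 ≥ 50
  Delta: +20 → 20 < 60
Round 2 — Cygnet shuts down.
No further shutdowns.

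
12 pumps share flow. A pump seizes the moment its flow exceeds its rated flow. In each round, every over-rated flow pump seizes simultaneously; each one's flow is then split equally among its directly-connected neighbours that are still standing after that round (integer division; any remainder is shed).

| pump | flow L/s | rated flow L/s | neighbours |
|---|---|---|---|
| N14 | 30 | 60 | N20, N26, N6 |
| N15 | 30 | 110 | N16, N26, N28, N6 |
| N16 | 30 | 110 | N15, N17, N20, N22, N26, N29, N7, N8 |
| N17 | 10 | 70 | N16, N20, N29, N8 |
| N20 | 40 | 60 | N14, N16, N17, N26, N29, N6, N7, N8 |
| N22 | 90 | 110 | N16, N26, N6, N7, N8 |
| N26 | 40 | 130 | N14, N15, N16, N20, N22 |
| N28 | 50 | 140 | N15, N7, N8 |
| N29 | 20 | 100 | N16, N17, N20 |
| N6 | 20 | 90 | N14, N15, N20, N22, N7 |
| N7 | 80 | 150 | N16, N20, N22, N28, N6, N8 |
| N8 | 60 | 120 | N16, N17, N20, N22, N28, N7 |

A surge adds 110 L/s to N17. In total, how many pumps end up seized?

Round 1 — N17 at 120 > 70. N17 seizes.
  N17 sheds 120 L/s to N16, N20, N29, N8: 30 each.
    N16: 30+30 = 60 ≤ 110
    N20: 40+30 = 70 > 60
    N29: 20+30 = 50 ≤ 100
    N8: 60+30 = 90 ≤ 120
Round 2 — N20 seizes.
  N20 sheds 70 L/s to N14, N16, N26, N29, N6, N7, N8: 10 each.
    N14: 30+10 = 40 ≤ 60
    N16: 60+10 = 70 ≤ 110
    N26: 40+10 = 50 ≤ 130
    N29: 50+10 = 60 ≤ 100
    N6: 20+10 = 30 ≤ 90
    N7: 80+10 = 90 ≤ 150
    N8: 90+10 = 100 ≤ 120
No further seizures.

2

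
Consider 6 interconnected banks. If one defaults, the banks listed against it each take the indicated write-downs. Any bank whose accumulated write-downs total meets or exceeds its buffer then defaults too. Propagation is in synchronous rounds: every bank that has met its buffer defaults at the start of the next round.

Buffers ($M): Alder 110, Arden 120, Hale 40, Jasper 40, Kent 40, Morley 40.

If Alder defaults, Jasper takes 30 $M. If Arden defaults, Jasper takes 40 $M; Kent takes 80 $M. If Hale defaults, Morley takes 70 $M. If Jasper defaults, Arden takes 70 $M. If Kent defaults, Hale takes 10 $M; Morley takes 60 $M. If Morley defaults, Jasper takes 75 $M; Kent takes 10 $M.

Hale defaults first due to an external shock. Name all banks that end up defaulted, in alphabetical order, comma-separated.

Hale, Jasper, Morley

Round 1 — Hale defaults (initial).
  Morley: +70 → 70 ≥ 40
Round 2 — Morley defaults.
  Jasper: +75 → 75 ≥ 40
  Kent: +10 → 10 < 40
Round 3 — Jasper defaults.
  Arden: +70 → 70 < 120
No further defaults.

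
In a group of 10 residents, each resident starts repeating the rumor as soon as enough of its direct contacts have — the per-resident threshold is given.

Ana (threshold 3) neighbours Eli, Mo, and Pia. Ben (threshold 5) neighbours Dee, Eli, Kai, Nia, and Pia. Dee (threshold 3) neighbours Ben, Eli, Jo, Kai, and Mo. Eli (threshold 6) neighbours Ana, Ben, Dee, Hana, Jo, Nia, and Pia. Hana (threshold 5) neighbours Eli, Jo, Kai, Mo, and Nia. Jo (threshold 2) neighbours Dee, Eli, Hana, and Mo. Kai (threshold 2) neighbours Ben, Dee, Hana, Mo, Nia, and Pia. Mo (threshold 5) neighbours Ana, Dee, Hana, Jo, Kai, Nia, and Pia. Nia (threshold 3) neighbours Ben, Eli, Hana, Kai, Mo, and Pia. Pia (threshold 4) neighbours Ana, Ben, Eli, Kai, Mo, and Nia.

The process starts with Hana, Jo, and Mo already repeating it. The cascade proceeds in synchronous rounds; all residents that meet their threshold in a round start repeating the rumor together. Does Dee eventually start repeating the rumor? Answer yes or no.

Round 1 — Hana, Jo, Mo start repeating the rumor (initial).
Round 2 — checking thresholds:
  Ana: 1 of 3 neighbours < 3, holds.
  Dee: 2 of 5 neighbours < 3, holds.
  Eli: 2 of 7 neighbours < 6, holds.
  Kai: 2 of 6 neighbours ≥ 2, starts repeating the rumor.
  Nia: 2 of 6 neighbours < 3, holds.
  Pia: 1 of 6 neighbours < 4, holds.
Round 3 — checking thresholds:
  Ana: 1 of 3 neighbours < 3, holds.
  Ben: 1 of 5 neighbours < 5, holds.
  Dee: 3 of 5 neighbours ≥ 3, starts repeating the rumor.
  Eli: 2 of 7 neighbours < 6, holds.
  Nia: 3 of 6 neighbours ≥ 3, starts repeating the rumor.
  Pia: 2 of 6 neighbours < 4, holds.
Round 4 — no new spreads; cascade stops.

yes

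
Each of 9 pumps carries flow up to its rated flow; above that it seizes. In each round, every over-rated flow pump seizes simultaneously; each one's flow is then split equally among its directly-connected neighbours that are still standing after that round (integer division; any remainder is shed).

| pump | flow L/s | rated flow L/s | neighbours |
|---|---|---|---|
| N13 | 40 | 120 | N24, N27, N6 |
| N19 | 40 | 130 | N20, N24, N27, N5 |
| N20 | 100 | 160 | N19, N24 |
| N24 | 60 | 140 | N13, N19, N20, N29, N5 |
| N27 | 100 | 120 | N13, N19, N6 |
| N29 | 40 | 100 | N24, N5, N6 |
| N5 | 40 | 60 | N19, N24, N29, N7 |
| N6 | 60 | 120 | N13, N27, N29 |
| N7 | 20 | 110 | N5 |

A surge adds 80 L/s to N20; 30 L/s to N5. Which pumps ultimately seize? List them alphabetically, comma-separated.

Round 1 — N20 at 180 > 160; N5 at 70 > 60. N20, N5 seize.
  N20 sheds 180 L/s to N19, N24: 90 each.
    N19: 40+90 = 130 ≤ 130
    N24: 60+90 = 150 > 140
  N5 sheds 70 L/s to N19, N24, N29, N7: 17 each (2 lost).
    N19: 130+17 = 147 > 130
    N24: 150+17 = 167 > 140
    N29: 40+17 = 57 ≤ 100
    N7: 20+17 = 37 ≤ 110
Round 2 — N19, N24 seize.
  N19 sheds 147 L/s to N27: 147 each.
    N27: 100+147 = 247 > 120
  N24 sheds 167 L/s to N13, N29: 83 each (1 lost).
    N13: 40+83 = 123 > 120
    N29: 57+83 = 140 > 100
Round 3 — N13, N27, N29 seize.
  N13 sheds 123 L/s to N6: 123 each.
    N6: 60+123 = 183 > 120
  N27 sheds 247 L/s to N6: 247 each.
    N6: 183+247 = 430 > 120
  N29 sheds 140 L/s to N6: 140 each.
    N6: 430+140 = 570 > 120
Round 4 — N6 seizes.
  N6 sheds 570 L/s: no online neighbours, lost.
No further seizures.

N13, N19, N20, N24, N27, N29, N5, N6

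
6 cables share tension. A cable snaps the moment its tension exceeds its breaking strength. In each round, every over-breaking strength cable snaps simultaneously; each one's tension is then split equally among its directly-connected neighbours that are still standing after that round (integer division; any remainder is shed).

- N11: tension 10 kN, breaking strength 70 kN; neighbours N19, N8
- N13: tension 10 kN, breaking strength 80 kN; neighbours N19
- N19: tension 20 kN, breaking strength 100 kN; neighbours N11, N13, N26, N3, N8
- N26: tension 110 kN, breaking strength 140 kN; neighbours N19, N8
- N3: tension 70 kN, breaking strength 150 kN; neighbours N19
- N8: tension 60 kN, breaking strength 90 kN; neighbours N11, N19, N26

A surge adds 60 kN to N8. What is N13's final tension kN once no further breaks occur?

Round 1 — N8 at 120 > 90. N8 snaps.
  N8 sheds 120 kN to N11, N19, N26: 40 each.
    N11: 10+40 = 50 ≤ 70
    N19: 20+40 = 60 ≤ 100
    N26: 110+40 = 150 > 140
Round 2 — N26 snaps.
  N26 sheds 150 kN to N19: 150 each.
    N19: 60+150 = 210 > 100
Round 3 — N19 snaps.
  N19 sheds 210 kN to N11, N13, N3: 70 each.
    N11: 50+70 = 120 > 70
    N13: 10+70 = 80 ≤ 80
    N3: 70+70 = 140 ≤ 150
Round 4 — N11 snaps.
  N11 sheds 120 kN: no online neighbours, lost.
No further breaks.

80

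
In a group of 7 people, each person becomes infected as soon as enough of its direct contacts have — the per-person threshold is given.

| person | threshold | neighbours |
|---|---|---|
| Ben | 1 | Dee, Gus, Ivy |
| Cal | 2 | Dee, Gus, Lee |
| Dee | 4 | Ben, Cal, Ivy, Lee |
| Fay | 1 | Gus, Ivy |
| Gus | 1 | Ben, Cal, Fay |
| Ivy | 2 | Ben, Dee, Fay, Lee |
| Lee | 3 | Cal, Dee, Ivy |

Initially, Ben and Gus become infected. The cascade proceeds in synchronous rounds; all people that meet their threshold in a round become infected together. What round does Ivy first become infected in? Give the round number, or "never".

Round 1 — Ben, Gus become infected (initial).
Round 2 — checking thresholds:
  Cal: 1 of 3 neighbours < 2, below threshold.
  Dee: 1 of 4 neighbours < 4, below threshold.
  Fay: 1 of 2 neighbours ≥ 1, becomes infected.
  Ivy: 1 of 4 neighbours < 2, below threshold.
Round 3 — checking thresholds:
  Cal: 1 of 3 neighbours < 2, below threshold.
  Dee: 1 of 4 neighbours < 4, below threshold.
  Ivy: 2 of 4 neighbours ≥ 2, becomes infected.
Round 4 — no new infections; cascade stops.

3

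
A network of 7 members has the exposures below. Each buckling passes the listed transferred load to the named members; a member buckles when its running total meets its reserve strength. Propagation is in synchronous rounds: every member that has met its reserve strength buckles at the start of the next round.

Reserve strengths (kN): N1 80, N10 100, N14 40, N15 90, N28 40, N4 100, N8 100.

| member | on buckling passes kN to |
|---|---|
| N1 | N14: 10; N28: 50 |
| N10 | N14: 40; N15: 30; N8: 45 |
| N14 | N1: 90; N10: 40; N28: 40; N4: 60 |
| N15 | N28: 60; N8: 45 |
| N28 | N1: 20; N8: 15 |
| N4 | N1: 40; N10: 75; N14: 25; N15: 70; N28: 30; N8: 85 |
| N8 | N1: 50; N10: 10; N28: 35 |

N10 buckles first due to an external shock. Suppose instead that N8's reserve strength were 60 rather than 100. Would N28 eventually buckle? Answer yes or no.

With N8's reserve strength at 60:
Round 1 — N10 buckles (initial).
  N14: +40 → 40 ≥ 40
  N15: +30 → 30 < 90
  N8: +45 → 45 < 60
Round 2 — N14 buckles.
  N1: +90 → 90 ≥ 80
  N28: +40 → 40 ≥ 40
  N4: +60 → 60 < 100
Round 3 — N1, N28 buckle.
  N8: +15 → 60 ≥ 60
Round 4 — N8 buckles.
No further bucklings.

yes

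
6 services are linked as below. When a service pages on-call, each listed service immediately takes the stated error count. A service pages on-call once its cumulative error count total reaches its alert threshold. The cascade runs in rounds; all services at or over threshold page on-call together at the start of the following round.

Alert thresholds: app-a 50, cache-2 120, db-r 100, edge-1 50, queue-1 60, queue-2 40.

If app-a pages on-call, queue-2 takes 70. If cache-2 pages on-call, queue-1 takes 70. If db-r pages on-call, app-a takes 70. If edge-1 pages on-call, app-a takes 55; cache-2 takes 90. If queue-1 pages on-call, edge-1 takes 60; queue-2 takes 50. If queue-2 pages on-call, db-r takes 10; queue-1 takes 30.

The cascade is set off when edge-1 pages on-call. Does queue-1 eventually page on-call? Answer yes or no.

no

Round 1 — edge-1 pages on-call (initial).
  app-a: +55 → 55 ≥ 50
  cache-2: +90 → 90 < 120
Round 2 — app-a pages on-call.
  queue-2: +70 → 70 ≥ 40
Round 3 — queue-2 pages on-call.
  db-r: +10 → 10 < 100
  queue-1: +30 → 30 < 60
No further pages.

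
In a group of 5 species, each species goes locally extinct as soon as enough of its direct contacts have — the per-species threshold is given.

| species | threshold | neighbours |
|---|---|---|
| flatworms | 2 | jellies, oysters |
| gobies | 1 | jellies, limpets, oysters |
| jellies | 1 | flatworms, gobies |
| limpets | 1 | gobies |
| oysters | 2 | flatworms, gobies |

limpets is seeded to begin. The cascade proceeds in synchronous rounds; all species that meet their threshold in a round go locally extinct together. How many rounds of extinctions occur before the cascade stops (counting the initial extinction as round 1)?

Round 1 — limpets goes locally extinct (initial).
Round 2 — checking thresholds:
  gobies: 1 of 3 neighbours ≥ 1, goes locally extinct.
Round 3 — checking thresholds:
  jellies: 1 of 2 neighbours ≥ 1, goes locally extinct.
  oysters: 1 of 2 neighbours < 2, not yet.
Round 4 — no new extinctions; cascade stops.

3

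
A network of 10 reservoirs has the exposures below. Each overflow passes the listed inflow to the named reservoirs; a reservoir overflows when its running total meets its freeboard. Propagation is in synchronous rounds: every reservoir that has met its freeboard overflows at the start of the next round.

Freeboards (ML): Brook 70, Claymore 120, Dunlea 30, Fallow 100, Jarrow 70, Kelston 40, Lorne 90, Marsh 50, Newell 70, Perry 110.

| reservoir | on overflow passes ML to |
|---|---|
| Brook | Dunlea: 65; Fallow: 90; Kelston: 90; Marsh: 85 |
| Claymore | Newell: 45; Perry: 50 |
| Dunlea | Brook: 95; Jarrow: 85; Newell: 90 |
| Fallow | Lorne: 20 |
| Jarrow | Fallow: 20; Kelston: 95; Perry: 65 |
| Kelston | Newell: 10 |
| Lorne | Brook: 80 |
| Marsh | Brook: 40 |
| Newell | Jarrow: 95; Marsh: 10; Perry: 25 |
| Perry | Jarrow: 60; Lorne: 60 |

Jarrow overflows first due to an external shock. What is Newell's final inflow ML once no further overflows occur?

Round 1 — Jarrow overflows (initial).
  Fallow: +20 → 20 < 100
  Kelston: +95 → 95 ≥ 40
  Perry: +65 → 65 < 110
Round 2 — Kelston overflows.
  Newell: +10 → 10 < 70
No further overflows.

10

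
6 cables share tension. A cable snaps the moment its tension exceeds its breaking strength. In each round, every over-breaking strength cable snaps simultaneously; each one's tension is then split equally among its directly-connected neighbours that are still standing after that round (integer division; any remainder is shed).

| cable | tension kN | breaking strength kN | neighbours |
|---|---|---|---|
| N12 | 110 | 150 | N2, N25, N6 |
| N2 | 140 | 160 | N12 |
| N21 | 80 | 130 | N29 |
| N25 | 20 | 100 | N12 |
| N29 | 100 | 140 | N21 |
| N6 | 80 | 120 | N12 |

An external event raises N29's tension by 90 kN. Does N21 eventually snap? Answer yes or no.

Round 1 — N29 at 190 > 140. N29 snaps.
  N29 sheds 190 kN to N21: 190 each.
    N21: 80+190 = 270 > 130
Round 2 — N21 snaps.
  N21 sheds 270 kN: no online neighbours, lost.
No further breaks.

yes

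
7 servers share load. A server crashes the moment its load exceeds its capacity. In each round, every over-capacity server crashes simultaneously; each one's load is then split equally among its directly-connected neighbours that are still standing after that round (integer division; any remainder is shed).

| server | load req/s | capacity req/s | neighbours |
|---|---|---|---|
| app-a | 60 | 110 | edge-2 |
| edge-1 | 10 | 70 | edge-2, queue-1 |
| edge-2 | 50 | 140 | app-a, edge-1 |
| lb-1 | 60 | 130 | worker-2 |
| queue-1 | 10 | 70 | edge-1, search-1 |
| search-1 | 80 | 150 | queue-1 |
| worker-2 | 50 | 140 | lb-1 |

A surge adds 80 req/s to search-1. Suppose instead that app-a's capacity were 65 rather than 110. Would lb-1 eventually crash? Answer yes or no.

With app-a's capacity at 65:
Round 1 — search-1 at 160 > 150. search-1 crashes.
  search-1 sheds 160 req/s to queue-1: 160 each.
    queue-1: 10+160 = 170 > 70
Round 2 — queue-1 crashes.
  queue-1 sheds 170 req/s to edge-1: 170 each.
    edge-1: 10+170 = 180 > 70
Round 3 — edge-1 crashes.
  edge-1 sheds 180 req/s to edge-2: 180 each.
    edge-2: 50+180 = 230 > 140
Round 4 — edge-2 crashes.
  edge-2 sheds 230 req/s to app-a: 230 each.
    app-a: 60+230 = 290 > 65
Round 5 — app-a crashes.
  app-a sheds 290 req/s: no online neighbours, lost.
No further crashes.

no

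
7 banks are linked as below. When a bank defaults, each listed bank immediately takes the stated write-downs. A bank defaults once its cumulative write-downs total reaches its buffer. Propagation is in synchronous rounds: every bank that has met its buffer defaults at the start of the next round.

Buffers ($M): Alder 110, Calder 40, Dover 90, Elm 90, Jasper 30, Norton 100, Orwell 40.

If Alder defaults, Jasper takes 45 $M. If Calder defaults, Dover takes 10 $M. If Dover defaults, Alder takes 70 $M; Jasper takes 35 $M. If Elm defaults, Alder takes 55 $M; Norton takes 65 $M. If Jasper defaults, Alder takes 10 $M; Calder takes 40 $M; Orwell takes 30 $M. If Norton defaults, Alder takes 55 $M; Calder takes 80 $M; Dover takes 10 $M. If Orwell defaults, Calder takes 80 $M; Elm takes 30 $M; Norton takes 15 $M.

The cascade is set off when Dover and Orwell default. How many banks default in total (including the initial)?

Round 1 — Dover, Orwell default (initial).
  Alder: +70 → 70 < 110
  Calder: +80 → 80 ≥ 40
  Elm: +30 → 30 < 90
  Jasper: +35 → 35 ≥ 30
  Norton: +15 → 15 < 100
Round 2 — Calder, Jasper default.
  Alder: +10 → 80 < 110
No further defaults.

4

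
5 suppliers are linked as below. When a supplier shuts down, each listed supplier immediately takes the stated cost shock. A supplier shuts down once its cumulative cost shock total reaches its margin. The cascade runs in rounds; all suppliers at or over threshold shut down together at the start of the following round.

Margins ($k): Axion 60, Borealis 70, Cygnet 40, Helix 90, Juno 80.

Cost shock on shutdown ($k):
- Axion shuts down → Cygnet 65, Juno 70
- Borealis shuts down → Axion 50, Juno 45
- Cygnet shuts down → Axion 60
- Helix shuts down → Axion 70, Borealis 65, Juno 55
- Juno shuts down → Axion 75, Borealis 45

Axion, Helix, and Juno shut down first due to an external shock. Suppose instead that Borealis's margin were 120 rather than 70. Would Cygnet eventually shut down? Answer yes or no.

yes

With Borealis's margin at 120:
Round 1 — Axion, Helix, Juno shut down (initial).
  Borealis: +65+45 → 110 < 120
  Cygnet: +65 → 65 ≥ 40
Round 2 — Cygnet shuts down.
No further shutdowns.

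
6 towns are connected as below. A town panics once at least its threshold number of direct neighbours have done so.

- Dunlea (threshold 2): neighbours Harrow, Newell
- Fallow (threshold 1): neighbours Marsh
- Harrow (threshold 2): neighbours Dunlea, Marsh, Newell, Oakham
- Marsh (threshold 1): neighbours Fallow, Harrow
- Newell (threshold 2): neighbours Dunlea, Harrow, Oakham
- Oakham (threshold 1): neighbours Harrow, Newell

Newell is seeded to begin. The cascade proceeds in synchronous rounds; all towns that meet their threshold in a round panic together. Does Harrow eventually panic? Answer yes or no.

yes

Round 1 — Newell panics (initial).
Round 2 — checking thresholds:
  Dunlea: 1 of 2 neighbours < 2, holds.
  Harrow: 1 of 4 neighbours < 2, holds.
  Oakham: 1 of 2 neighbours ≥ 1, panics.
Round 3 — checking thresholds:
  Dunlea: 1 of 2 neighbours < 2, holds.
  Harrow: 2 of 4 neighbours ≥ 2, panics.
Round 4 — checking thresholds:
  Dunlea: 2 of 2 neighbours ≥ 2, panics.
  Marsh: 1 of 2 neighbours ≥ 1, panics.
Round 5 — checking thresholds:
  Fallow: 1 of 1 neighbours ≥ 1, panics.
Round 6 — no new panics; cascade stops.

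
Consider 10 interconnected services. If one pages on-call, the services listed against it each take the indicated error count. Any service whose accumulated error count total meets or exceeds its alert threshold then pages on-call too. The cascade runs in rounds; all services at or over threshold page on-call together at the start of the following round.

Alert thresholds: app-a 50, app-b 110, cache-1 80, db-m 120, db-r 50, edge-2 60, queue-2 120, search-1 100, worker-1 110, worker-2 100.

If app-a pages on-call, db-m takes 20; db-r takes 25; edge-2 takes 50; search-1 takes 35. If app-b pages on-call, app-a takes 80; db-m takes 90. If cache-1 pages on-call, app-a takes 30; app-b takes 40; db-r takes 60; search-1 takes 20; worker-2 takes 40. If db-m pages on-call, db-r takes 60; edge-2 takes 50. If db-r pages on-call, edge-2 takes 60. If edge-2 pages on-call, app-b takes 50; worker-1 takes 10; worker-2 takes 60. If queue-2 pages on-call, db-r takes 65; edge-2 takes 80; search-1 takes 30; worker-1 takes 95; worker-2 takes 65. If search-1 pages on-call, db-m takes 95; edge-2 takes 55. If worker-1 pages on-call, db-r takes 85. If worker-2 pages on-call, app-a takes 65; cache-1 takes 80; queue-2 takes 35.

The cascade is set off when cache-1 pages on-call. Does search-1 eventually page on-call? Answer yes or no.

no

Round 1 — cache-1 pages on-call (initial).
  app-a: +30 → 30 < 50
  app-b: +40 → 40 < 110
  db-r: +60 → 60 ≥ 50
  search-1: +20 → 20 < 100
  worker-2: +40 → 40 < 100
Round 2 — db-r pages on-call.
  edge-2: +60 → 60 ≥ 60
Round 3 — edge-2 pages on-call.
  app-b: +50 → 90 < 110
  worker-1: +10 → 10 < 110
  worker-2: +60 → 100 ≥ 100
Round 4 — worker-2 pages on-call.
  app-a: +65 → 95 ≥ 50
  queue-2: +35 → 35 < 120
Round 5 — app-a pages on-call.
  db-m: +20 → 20 < 120
  search-1: +35 → 55 < 100
No further pages.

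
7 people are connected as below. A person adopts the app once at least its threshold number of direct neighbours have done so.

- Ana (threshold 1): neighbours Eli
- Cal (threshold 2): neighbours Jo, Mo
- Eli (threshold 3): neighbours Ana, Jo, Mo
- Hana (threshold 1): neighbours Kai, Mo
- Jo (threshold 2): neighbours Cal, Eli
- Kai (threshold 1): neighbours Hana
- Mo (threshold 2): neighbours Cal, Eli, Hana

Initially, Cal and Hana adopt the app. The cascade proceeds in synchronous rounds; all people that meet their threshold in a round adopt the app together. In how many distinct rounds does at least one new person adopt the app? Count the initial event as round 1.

Round 1 — Cal, Hana adopt the app (initial).
Round 2 — checking thresholds:
  Jo: 1 of 2 neighbours < 2, not yet.
  Kai: 1 of 1 neighbours ≥ 1, adopts the app.
  Mo: 2 of 3 neighbours ≥ 2, adopts the app.
Round 3 — no new adoptions; cascade stops.

2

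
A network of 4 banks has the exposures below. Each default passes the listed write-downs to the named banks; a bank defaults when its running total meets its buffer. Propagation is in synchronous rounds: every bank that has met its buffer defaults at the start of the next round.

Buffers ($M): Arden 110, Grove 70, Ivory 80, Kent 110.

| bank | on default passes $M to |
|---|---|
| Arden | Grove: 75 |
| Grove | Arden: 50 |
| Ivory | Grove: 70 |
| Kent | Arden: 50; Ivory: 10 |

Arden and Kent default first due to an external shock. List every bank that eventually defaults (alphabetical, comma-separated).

Round 1 — Arden, Kent default (initial).
  Grove: +75 → 75 ≥ 70
  Ivory: +10 → 10 < 80
Round 2 — Grove defaults.
No further defaults.

Arden, Grove, Kent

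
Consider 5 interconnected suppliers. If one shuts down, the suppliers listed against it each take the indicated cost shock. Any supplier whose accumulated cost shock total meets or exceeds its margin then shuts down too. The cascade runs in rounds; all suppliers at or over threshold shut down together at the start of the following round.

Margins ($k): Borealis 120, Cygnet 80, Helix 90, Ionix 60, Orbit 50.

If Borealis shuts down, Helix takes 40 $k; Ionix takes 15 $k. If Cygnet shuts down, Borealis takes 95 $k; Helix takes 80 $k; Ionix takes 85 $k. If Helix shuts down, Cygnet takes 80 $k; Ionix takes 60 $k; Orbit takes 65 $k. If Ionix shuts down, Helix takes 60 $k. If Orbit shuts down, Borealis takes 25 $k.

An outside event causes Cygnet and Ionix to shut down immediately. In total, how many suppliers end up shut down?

5

Round 1 — Cygnet, Ionix shut down (initial).
  Borealis: +95 → 95 < 120
  Helix: +80+60 → 140 ≥ 90
Round 2 — Helix shuts down.
  Orbit: +65 → 65 ≥ 50
Round 3 — Orbit shuts down.
  Borealis: +25 → 120 ≥ 120
Round 4 — Borealis shuts down.
No further shutdowns.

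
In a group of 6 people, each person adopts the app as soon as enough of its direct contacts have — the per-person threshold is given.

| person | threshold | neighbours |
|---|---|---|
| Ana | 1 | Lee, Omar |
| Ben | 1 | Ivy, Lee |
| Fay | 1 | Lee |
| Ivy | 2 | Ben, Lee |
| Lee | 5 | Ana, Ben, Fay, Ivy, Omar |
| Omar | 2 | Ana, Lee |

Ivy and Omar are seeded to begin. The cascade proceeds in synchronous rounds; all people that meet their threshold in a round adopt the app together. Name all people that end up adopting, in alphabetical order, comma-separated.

Round 1 — Ivy, Omar adopt the app (initial).
Round 2 — checking thresholds:
  Ana: 1 of 2 neighbours ≥ 1, adopts the app.
  Ben: 1 of 2 neighbours ≥ 1, adopts the app.
  Lee: 2 of 5 neighbours < 5, holds.
Round 3 — no new adoptions; cascade stops.

Ana, Ben, Ivy, Omar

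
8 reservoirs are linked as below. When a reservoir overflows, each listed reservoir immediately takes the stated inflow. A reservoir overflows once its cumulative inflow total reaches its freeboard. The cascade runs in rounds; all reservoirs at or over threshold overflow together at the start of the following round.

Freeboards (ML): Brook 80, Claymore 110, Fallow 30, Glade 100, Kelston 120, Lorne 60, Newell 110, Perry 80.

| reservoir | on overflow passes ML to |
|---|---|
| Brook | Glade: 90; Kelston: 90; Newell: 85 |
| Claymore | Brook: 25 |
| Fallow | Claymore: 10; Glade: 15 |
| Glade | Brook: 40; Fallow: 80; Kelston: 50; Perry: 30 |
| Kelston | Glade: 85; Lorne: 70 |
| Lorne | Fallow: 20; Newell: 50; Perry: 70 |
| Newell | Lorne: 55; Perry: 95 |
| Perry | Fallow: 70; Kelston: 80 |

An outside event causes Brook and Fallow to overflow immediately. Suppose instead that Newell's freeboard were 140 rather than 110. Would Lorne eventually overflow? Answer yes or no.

With Newell's freeboard at 140:
Round 1 — Brook, Fallow overflow (initial).
  Claymore: +10 → 10 < 110
  Glade: +90+15 → 105 ≥ 100
  Kelston: +90 → 90 < 120
  Newell: +85 → 85 < 140
Round 2 — Glade overflows.
  Kelston: +50 → 140 ≥ 120
  Perry: +30 → 30 < 80
Round 3 — Kelston overflows.
  Lorne: +70 → 70 ≥ 60
Round 4 — Lorne overflows.
  Newell: +50 → 135 < 140
  Perry: +70 → 100 ≥ 80
Round 5 — Perry overflows.
No further overflows.

yes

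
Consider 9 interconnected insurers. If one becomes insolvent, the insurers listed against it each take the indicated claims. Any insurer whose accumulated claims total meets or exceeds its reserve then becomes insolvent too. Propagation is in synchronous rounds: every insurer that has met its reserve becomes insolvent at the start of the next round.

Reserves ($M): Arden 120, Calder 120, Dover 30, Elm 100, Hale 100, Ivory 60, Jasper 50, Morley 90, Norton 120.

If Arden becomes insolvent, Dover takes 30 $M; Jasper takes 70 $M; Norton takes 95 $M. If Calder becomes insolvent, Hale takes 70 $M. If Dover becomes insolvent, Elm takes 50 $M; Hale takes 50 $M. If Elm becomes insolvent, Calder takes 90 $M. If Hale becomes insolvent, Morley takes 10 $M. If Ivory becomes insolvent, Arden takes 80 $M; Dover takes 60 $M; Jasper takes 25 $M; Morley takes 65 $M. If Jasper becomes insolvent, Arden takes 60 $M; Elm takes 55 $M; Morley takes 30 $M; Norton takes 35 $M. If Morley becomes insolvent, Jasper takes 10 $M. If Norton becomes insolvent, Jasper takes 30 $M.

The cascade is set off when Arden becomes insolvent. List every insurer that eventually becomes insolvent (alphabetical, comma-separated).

Round 1 — Arden becomes insolvent (initial).
  Dover: +30 → 30 ≥ 30
  Jasper: +70 → 70 ≥ 50
  Norton: +95 → 95 < 120
Round 2 — Dover, Jasper become insolvent.
  Elm: +50+55 → 105 ≥ 100
  Hale: +50 → 50 < 100
  Morley: +30 → 30 < 90
  Norton: +35 → 130 ≥ 120
Round 3 — Elm, Norton become insolvent.
  Calder: +90 → 90 < 120
No further insolvencies.

Arden, Dover, Elm, Jasper, Norton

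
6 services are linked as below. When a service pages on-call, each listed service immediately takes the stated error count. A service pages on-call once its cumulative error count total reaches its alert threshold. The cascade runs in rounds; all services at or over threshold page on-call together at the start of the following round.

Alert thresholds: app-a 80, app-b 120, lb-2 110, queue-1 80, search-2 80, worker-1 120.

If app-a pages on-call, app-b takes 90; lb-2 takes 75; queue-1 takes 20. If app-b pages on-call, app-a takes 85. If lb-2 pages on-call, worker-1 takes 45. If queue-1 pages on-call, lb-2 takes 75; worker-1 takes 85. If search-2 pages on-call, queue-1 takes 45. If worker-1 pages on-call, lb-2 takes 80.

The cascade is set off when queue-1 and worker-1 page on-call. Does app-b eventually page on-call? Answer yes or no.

no

Round 1 — queue-1, worker-1 page on-call (initial).
  lb-2: +75+80 → 155 ≥ 110
Round 2 — lb-2 pages on-call.
No further pages.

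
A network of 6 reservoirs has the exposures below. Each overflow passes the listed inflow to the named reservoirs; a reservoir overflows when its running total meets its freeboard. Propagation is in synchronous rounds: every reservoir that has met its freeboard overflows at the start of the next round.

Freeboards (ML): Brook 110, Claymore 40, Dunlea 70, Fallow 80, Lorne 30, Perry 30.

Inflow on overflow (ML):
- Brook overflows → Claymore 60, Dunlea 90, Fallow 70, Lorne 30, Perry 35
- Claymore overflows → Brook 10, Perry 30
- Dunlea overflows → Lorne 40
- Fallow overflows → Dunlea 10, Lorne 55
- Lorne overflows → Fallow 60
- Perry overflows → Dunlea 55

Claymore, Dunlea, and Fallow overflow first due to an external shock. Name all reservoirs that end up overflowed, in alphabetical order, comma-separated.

Round 1 — Claymore, Dunlea, Fallow overflow (initial).
  Brook: +10 → 10 < 110
  Lorne: +40+55 → 95 ≥ 30
  Perry: +30 → 30 ≥ 30
Round 2 — Lorne, Perry overflow.
No further overflows.

Claymore, Dunlea, Fallow, Lorne, Perry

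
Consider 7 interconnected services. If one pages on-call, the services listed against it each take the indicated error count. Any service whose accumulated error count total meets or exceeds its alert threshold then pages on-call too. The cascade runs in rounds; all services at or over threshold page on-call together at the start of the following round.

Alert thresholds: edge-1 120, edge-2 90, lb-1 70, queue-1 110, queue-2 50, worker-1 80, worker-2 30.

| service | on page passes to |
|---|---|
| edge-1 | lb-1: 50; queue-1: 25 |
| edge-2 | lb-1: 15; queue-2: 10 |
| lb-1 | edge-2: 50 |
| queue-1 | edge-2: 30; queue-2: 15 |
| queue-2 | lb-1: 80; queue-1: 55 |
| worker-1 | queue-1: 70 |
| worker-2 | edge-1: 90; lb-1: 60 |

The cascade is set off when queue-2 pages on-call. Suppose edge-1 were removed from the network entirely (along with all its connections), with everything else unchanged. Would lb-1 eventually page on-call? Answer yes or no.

With edge-1 removed:
Round 1 — queue-2 pages on-call (initial).
  lb-1: +80 → 80 ≥ 70
  queue-1: +55 → 55 < 110
Round 2 — lb-1 pages on-call.
  edge-2: +50 → 50 < 90
No further pages.

yes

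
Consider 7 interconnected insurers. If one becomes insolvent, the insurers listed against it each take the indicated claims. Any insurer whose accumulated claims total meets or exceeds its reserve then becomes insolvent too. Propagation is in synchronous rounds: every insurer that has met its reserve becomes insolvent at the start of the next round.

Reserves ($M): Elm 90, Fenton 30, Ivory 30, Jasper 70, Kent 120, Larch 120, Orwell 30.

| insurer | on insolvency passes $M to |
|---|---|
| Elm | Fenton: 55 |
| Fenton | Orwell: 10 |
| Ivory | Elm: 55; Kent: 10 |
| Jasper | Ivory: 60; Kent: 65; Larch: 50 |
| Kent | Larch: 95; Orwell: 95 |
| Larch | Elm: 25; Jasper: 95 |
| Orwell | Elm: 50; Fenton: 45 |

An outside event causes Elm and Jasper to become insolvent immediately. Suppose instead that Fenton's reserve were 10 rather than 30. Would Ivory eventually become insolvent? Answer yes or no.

yes

With Fenton's reserve at 10:
Round 1 — Elm, Jasper become insolvent (initial).
  Fenton: +55 → 55 ≥ 10
  Ivory: +60 → 60 ≥ 30
  Kent: +65 → 65 < 120
  Larch: +50 → 50 < 120
Round 2 — Fenton, Ivory become insolvent.
  Kent: +10 → 75 < 120
  Orwell: +10 → 10 < 30
No further insolvencies.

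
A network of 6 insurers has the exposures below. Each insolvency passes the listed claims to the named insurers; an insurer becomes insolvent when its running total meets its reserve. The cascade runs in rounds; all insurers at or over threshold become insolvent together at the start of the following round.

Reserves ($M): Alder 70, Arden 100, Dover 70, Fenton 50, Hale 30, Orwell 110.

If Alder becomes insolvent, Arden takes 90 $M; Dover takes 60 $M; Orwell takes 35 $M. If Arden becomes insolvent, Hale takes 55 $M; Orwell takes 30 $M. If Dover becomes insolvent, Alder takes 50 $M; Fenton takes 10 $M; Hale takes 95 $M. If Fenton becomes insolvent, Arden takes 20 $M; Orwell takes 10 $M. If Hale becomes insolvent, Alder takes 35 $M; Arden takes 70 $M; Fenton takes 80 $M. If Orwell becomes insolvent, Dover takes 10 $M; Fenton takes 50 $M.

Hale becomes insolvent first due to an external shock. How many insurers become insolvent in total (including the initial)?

Round 1 — Hale becomes insolvent (initial).
  Alder: +35 → 35 < 70
  Arden: +70 → 70 < 100
  Fenton: +80 → 80 ≥ 50
Round 2 — Fenton becomes insolvent.
  Arden: +20 → 90 < 100
  Orwell: +10 → 10 < 110
No further insolvencies.

2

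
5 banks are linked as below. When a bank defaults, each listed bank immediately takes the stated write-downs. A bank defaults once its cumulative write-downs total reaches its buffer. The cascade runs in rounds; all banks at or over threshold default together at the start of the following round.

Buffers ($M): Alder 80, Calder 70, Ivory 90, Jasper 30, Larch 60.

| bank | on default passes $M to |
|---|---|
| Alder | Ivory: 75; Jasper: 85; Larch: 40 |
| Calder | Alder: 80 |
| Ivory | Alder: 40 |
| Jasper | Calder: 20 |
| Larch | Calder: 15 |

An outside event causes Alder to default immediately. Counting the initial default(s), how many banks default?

Round 1 — Alder defaults (initial).
  Ivory: +75 → 75 < 90
  Jasper: +85 → 85 ≥ 30
  Larch: +40 → 40 < 60
Round 2 — Jasper defaults.
  Calder: +20 → 20 < 70
No further defaults.

2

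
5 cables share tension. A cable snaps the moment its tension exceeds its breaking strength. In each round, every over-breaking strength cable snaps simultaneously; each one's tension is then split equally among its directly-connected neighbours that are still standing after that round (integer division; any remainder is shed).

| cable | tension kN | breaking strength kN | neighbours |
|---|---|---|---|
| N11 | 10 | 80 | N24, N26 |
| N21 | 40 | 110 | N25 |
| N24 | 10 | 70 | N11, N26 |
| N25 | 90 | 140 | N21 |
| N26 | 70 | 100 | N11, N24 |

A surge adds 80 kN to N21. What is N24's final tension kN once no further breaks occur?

Round 1 — N21 at 120 > 110. N21 snaps.
  N21 sheds 120 kN to N25: 120 each.
    N25: 90+120 = 210 > 140
Round 2 — N25 snaps.
  N25 sheds 210 kN: no online neighbours, lost.
No further breaks.

10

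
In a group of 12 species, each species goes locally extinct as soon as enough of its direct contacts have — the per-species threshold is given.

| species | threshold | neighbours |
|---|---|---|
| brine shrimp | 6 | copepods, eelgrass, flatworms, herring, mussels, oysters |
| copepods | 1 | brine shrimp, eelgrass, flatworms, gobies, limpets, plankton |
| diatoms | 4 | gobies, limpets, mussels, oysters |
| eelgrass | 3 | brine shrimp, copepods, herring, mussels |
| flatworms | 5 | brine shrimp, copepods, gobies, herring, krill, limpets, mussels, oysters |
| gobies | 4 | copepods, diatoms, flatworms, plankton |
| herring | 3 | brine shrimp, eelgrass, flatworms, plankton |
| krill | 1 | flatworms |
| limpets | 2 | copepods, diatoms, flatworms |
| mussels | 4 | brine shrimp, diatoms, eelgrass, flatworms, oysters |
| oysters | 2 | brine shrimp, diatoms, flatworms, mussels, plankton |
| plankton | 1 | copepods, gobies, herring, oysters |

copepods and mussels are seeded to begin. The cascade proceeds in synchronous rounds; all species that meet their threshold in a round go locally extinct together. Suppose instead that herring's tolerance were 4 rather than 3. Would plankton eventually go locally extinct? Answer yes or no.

With herring's tolerance at 4:
Round 1 — copepods, mussels go locally extinct (initial).
Round 2 — checking thresholds:
  brine shrimp: 2 of 6 neighbours < 6, not yet.
  diatoms: 1 of 4 neighbours < 4, not yet.
  eelgrass: 2 of 4 neighbours < 3, not yet.
  flatworms: 2 of 8 neighbours < 5, not yet.
  gobies: 1 of 4 neighbours < 4, not yet.
  limpets: 1 of 3 neighbours < 2, not yet.
  oysters: 1 of 5 neighbours < 2, not yet.
  plankton: 1 of 4 neighbours ≥ 1, goes locally extinct.
Round 3 — checking thresholds:
  brine shrimp: 2 of 6 neighbours < 6, not yet.
  diatoms: 1 of 4 neighbours < 4, not yet.
  eelgrass: 2 of 4 neighbours < 3, not yet.
  flatworms: 2 of 8 neighbours < 5, not yet.
  gobies: 2 of 4 neighbours < 4, not yet.
  herring: 1 of 4 neighbours < 4, not yet.
  limpets: 1 of 3 neighbours < 2, not yet.
  oysters: 2 of 5 neighbours ≥ 2, goes locally extinct.
Round 4 — no new extinctions; cascade stops.

yes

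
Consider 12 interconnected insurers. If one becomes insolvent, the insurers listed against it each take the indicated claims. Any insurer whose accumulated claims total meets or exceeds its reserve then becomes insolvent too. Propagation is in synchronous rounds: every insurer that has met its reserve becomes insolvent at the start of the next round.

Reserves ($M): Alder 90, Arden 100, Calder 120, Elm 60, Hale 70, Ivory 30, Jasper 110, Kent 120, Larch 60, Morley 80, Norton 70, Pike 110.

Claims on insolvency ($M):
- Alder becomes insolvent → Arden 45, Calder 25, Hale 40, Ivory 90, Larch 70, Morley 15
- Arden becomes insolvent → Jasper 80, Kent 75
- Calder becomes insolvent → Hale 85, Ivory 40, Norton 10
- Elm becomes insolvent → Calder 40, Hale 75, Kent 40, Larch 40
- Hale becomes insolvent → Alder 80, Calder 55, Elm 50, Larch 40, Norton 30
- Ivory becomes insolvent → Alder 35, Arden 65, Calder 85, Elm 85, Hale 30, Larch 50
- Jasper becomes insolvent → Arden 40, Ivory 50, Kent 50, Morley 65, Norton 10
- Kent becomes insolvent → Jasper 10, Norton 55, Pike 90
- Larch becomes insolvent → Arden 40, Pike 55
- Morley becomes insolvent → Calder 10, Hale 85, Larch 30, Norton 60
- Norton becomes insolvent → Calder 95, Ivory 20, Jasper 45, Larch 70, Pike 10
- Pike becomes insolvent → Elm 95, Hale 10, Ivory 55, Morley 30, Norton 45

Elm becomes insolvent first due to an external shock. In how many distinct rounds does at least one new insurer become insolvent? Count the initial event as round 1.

3

Round 1 — Elm becomes insolvent (initial).
  Calder: +40 → 40 < 120
  Hale: +75 → 75 ≥ 70
  Kent: +40 → 40 < 120
  Larch: +40 → 40 < 60
Round 2 — Hale becomes insolvent.
  Alder: +80 → 80 < 90
  Calder: +55 → 95 < 120
  Larch: +40 → 80 ≥ 60
  Norton: +30 → 30 < 70
Round 3 — Larch becomes insolvent.
  Arden: +40 → 40 < 100
  Pike: +55 → 55 < 110
No further insolvencies.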